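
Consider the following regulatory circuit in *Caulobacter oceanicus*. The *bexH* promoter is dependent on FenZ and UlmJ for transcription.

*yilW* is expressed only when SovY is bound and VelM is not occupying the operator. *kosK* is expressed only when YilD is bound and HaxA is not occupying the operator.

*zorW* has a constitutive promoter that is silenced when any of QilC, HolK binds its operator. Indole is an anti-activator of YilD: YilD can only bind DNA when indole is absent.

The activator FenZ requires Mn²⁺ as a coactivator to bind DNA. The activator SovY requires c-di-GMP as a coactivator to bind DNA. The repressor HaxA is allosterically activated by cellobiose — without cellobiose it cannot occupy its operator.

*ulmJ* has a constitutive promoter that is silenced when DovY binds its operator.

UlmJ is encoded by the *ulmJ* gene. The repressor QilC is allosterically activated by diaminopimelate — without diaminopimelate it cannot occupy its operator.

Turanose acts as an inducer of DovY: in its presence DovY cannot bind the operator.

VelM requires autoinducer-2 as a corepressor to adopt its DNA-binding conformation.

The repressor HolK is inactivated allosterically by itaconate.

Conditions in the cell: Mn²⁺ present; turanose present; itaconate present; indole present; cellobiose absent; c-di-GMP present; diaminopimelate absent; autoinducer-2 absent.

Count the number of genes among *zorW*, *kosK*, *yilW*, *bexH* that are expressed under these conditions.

3

Diaminopimelate is absent, so QilC is inactive.
Itaconate is present, so HolK is inactive.
With no repressor bound, *zorW* is transcribed.
→ *zorW* is ON.
Indole is present, so YilD is inactive.
Cellobiose is absent, so HaxA is inactive.
Required activator YilD is absent, so *kosK* is not transcribed.
→ *kosK* is OFF.
c-di-GMP is present, so SovY is active.
Autoinducer-2 is absent, so VelM is inactive.
No repressor is bound and SovY is active, so *yilW* is transcribed.
→ *yilW* is ON.
Mn²⁺ is present, so FenZ is active.
Turanose is present, so DovY is inactive.
With no repressor bound, *ulmJ* is transcribed.
So UlmJ is produced and active.
No repressor is bound and FenZ and UlmJ are active, so *bexH* is transcribed.
→ *bexH* is ON.
3 of the 4 genes are transcribed.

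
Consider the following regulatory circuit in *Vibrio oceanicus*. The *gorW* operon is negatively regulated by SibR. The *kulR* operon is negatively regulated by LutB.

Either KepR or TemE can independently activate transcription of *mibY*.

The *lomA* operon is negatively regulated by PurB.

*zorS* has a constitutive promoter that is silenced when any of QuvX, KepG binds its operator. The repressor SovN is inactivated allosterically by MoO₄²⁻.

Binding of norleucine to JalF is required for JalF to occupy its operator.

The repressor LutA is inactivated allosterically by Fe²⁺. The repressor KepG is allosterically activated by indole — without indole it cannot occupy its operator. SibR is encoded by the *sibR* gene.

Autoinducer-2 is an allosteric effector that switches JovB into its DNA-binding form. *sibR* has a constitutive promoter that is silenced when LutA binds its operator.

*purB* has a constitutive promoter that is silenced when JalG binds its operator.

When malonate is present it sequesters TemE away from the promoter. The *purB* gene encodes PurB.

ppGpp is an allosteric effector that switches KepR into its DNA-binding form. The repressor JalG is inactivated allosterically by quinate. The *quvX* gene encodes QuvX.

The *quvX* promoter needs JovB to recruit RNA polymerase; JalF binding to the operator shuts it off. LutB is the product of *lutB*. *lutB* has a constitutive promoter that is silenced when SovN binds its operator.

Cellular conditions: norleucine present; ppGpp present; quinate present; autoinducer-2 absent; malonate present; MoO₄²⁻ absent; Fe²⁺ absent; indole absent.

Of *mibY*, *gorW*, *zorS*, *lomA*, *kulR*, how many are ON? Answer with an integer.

ppGpp is present, so KepR is active.
Malonate is present, so TemE is inactive.
Activator KepR is present, so *mibY* is transcribed.
→ *mibY* is ON.
Fe²⁺ is absent, so LutA is active.
With repressor LutA bound, *sibR* is not transcribed.
So SibR is not produced.
With no repressor bound, *gorW* is transcribed.
→ *gorW* is ON.
Norleucine is present, so JalF is active.
Autoinducer-2 is absent, so JovB is inactive.
With repressor JalF bound, *quvX* is not transcribed.
So QuvX is not produced.
Indole is absent, so KepG is inactive.
With no repressor bound, *zorS* is transcribed.
→ *zorS* is ON.
Quinate is present, so JalG is inactive.
With no repressor bound, *purB* is transcribed.
So PurB is produced and active.
With repressor PurB bound, *lomA* is not transcribed.
→ *lomA* is OFF.
MoO₄²⁻ is absent, so SovN is active.
With repressor SovN bound, *lutB* is not transcribed.
So LutB is not produced.
With no repressor bound, *kulR* is transcribed.
→ *kulR* is ON.
4 of the 5 genes are transcribed.

4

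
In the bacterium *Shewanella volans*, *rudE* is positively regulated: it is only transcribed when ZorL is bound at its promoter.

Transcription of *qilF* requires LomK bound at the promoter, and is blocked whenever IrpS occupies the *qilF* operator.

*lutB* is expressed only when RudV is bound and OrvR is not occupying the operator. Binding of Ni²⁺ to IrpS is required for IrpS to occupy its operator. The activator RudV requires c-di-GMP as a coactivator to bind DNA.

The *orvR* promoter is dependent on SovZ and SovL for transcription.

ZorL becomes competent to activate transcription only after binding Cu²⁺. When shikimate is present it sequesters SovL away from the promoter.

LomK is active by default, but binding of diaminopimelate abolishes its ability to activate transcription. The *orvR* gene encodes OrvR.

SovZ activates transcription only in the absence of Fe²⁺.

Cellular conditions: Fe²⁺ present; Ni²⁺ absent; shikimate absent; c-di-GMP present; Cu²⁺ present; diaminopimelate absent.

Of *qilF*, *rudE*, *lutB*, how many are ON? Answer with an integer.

Diaminopimelate is absent, so LomK is active.
Ni²⁺ is absent, so IrpS is inactive.
No repressor is bound and LomK is active, so *qilF* is transcribed.
→ *qilF* is ON.
Cu²⁺ is present, so ZorL is active.
No repressor is bound and ZorL is active, so *rudE* is transcribed.
→ *rudE* is ON.
Fe²⁺ is present, so SovZ is inactive.
Shikimate is absent, so SovL is active.
Required activator SovZ is absent, so *orvR* is not transcribed.
So OrvR is not produced.
c-di-GMP is present, so RudV is active.
No repressor is bound and RudV is active, so *lutB* is transcribed.
→ *lutB* is ON.
3 of the 3 genes are transcribed.

3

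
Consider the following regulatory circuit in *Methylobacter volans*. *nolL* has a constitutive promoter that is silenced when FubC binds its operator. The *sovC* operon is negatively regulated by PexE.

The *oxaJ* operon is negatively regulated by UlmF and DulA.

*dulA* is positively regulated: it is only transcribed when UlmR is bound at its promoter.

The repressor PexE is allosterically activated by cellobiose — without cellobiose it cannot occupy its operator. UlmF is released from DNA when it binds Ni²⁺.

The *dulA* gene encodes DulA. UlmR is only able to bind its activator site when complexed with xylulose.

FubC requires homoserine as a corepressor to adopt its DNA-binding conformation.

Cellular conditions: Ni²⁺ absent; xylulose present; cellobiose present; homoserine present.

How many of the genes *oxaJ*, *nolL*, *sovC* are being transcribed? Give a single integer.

0

Ni²⁺ is absent, so UlmF is active.
Xylulose is present, so UlmR is active.
No repressor is bound and UlmR is active, so *dulA* is transcribed.
So DulA is produced and active.
With repressor UlmF bound, *oxaJ* is not transcribed.
→ *oxaJ* is OFF.
Homoserine is present, so FubC is active.
With repressor FubC bound, *nolL* is not transcribed.
→ *nolL* is OFF.
Cellobiose is present, so PexE is active.
With repressor PexE bound, *sovC* is not transcribed.
→ *sovC* is OFF.
0 of the 3 genes are transcribed.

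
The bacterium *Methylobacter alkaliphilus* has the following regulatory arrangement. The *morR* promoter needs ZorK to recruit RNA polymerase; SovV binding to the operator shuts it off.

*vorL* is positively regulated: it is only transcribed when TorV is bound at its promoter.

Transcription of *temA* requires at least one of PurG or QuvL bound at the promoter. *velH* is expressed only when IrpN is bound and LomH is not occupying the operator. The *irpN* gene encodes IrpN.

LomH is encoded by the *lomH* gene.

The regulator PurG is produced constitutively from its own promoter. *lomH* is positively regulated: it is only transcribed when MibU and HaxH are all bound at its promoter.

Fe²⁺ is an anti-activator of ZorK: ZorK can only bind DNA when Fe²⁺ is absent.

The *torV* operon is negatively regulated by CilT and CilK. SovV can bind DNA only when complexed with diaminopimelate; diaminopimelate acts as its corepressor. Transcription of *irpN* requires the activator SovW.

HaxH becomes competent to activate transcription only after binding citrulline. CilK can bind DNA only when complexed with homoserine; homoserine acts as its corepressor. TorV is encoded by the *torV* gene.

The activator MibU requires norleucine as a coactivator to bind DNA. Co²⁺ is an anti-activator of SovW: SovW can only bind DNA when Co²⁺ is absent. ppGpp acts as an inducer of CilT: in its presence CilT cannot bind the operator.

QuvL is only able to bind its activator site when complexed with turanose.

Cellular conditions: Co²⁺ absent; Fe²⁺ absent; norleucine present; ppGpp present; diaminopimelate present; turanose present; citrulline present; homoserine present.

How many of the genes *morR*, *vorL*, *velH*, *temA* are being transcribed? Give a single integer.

Fe²⁺ is absent, so ZorK is active.
Diaminopimelate is present, so SovV is active.
With repressor SovV bound, *morR* is not transcribed.
→ *morR* is OFF.
ppGpp is present, so CilT is inactive.
Homoserine is present, so CilK is active.
With repressor CilK bound, *torV* is not transcribed.
So TorV is not produced.
Required activator TorV is absent, so *vorL* is not transcribed.
→ *vorL* is OFF.
Norleucine is present, so MibU is active.
Citrulline is present, so HaxH is active.
No repressor is bound and MibU and HaxH are active, so *lomH* is transcribed.
So LomH is produced and active.
Co²⁺ is absent, so SovW is active.
No repressor is bound and SovW is active, so *irpN* is transcribed.
So IrpN is produced and active.
With repressor LomH bound, *velH* is not transcribed.
→ *velH* is OFF.
PurG is produced constitutively and is active.
Turanose is present, so QuvL is active.
Activator PurG is present, so *temA* is transcribed.
→ *temA* is ON.
1 of the 4 genes is transcribed.

1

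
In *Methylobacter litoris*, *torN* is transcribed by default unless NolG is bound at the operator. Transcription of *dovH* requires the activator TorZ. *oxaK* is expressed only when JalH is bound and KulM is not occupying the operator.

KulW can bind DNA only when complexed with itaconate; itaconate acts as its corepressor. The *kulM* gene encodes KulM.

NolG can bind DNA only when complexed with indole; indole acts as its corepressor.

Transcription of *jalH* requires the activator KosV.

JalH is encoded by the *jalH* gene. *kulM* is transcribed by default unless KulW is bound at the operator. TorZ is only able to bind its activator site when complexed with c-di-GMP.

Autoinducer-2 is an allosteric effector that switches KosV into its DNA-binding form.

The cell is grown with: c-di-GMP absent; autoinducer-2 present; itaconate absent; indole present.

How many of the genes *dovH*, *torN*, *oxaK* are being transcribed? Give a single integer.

0

c-di-GMP is absent, so TorZ is inactive.
Required activator TorZ is absent, so *dovH* is not transcribed.
→ *dovH* is OFF.
Indole is present, so NolG is active.
With repressor NolG bound, *torN* is not transcribed.
→ *torN* is OFF.
Autoinducer-2 is present, so KosV is active.
No repressor is bound and KosV is active, so *jalH* is transcribed.
So JalH is produced and active.
Itaconate is absent, so KulW is inactive.
With no repressor bound, *kulM* is transcribed.
So KulM is produced and active.
With repressor KulM bound, *oxaK* is not transcribed.
→ *oxaK* is OFF.
0 of the 3 genes are transcribed.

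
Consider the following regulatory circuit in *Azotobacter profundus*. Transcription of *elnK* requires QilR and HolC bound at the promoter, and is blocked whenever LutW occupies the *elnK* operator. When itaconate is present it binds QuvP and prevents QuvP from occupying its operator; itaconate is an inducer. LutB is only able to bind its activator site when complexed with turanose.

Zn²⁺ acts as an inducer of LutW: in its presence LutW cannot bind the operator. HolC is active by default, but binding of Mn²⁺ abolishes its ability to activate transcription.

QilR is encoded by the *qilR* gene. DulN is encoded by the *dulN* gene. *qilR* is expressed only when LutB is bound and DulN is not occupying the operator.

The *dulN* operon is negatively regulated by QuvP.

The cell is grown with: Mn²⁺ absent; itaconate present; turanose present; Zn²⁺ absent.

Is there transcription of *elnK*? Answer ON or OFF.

Zn²⁺ is absent, so LutW is active.
Itaconate is present, so QuvP is inactive.
With no repressor bound, *dulN* is transcribed.
So DulN is produced and active.
Turanose is present, so LutB is active.
With repressor DulN bound, *qilR* is not transcribed.
So QilR is not produced.
Mn²⁺ is absent, so HolC is active.
With repressor LutW bound, *elnK* is not transcribed.

OFF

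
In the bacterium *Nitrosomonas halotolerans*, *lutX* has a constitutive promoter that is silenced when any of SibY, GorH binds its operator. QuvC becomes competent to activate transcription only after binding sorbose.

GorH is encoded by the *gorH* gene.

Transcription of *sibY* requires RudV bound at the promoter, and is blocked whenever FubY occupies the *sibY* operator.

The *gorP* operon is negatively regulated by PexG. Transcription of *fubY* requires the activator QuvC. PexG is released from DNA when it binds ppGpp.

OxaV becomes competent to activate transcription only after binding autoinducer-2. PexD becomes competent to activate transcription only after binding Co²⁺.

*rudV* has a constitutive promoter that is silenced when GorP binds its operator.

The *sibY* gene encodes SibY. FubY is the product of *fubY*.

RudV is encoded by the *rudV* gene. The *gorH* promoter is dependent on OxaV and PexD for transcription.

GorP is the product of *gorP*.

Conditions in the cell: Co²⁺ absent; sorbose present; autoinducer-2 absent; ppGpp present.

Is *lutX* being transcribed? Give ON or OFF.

ppGpp is present, so PexG is inactive.
With no repressor bound, *gorP* is transcribed.
So GorP is produced and active.
With repressor GorP bound, *rudV* is not transcribed.
So RudV is not produced.
Sorbose is present, so QuvC is active.
No repressor is bound and QuvC is active, so *fubY* is transcribed.
So FubY is produced and active.
With repressor FubY bound, *sibY* is not transcribed.
So SibY is not produced.
Autoinducer-2 is absent, so OxaV is inactive.
Co²⁺ is absent, so PexD is inactive.
Required activator OxaV is absent, so *gorH* is not transcribed.
So GorH is not produced.
With no repressor bound, *lutX* is transcribed.

ON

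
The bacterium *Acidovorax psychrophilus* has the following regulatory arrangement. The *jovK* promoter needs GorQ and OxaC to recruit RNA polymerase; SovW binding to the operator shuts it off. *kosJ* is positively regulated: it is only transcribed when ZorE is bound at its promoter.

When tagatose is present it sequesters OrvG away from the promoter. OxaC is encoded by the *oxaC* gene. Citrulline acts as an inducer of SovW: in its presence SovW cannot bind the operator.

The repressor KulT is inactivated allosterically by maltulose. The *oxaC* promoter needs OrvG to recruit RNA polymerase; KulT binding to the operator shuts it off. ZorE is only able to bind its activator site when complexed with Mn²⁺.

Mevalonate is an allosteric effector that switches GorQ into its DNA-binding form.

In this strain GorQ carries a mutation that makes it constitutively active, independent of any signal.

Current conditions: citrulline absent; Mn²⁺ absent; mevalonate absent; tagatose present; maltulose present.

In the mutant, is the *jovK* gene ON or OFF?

OFF

GorQ is constitutively active in this strain.
Tagatose is present, so OrvG is inactive.
Maltulose is present, so KulT is inactive.
Required activator OrvG is absent, so *oxaC* is not transcribed.
So OxaC is not produced.
Citrulline is absent, so SovW is active.
With repressor SovW bound, *jovK* is not transcribed.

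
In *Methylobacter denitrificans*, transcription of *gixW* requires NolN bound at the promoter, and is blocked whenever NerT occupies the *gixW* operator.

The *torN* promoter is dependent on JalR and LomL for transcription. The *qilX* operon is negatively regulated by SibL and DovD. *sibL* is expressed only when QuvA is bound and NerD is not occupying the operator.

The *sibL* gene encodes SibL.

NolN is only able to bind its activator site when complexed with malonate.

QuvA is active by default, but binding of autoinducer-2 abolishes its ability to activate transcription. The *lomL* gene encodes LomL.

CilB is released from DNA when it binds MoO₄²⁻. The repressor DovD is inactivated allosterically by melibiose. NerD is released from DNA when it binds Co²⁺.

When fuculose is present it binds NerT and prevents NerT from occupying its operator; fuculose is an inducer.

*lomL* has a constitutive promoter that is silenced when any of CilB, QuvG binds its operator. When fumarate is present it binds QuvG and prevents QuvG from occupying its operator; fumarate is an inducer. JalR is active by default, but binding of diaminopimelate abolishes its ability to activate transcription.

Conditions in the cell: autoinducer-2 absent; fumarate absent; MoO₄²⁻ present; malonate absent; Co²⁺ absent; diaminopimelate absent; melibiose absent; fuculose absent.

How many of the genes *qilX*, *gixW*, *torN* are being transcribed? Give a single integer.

Co²⁺ is absent, so NerD is active.
Autoinducer-2 is absent, so QuvA is active.
With repressor NerD bound, *sibL* is not transcribed.
So SibL is not produced.
Melibiose is absent, so DovD is active.
With repressor DovD bound, *qilX* is not transcribed.
→ *qilX* is OFF.
Fuculose is absent, so NerT is active.
Malonate is absent, so NolN is inactive.
With repressor NerT bound, *gixW* is not transcribed.
→ *gixW* is OFF.
Diaminopimelate is absent, so JalR is active.
MoO₄²⁻ is present, so CilB is inactive.
Fumarate is absent, so QuvG is active.
With repressor QuvG bound, *lomL* is not transcribed.
So LomL is not produced.
Required activator LomL is absent, so *torN* is not transcribed.
→ *torN* is OFF.
0 of the 3 genes are transcribed.

0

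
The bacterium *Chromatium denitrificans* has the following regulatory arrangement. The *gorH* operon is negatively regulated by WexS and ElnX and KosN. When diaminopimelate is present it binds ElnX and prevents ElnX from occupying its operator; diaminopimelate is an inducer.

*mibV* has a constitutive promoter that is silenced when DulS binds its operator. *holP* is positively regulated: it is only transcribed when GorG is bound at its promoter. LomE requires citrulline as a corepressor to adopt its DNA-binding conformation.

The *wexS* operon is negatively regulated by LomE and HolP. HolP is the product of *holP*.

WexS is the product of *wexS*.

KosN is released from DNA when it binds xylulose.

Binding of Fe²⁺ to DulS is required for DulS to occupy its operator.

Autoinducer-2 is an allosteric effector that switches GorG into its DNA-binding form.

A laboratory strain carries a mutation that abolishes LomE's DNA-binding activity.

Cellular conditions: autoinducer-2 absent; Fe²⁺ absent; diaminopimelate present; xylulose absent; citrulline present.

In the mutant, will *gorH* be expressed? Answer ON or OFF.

LomE is non-functional in this strain, so it has no effect.
Autoinducer-2 is absent, so GorG is inactive.
Required activator GorG is absent, so *holP* is not transcribed.
So HolP is not produced.
With no repressor bound, *wexS* is transcribed.
So WexS is produced and active.
Diaminopimelate is present, so ElnX is inactive.
Xylulose is absent, so KosN is active.
With repressor WexS bound, *gorH* is not transcribed.

OFF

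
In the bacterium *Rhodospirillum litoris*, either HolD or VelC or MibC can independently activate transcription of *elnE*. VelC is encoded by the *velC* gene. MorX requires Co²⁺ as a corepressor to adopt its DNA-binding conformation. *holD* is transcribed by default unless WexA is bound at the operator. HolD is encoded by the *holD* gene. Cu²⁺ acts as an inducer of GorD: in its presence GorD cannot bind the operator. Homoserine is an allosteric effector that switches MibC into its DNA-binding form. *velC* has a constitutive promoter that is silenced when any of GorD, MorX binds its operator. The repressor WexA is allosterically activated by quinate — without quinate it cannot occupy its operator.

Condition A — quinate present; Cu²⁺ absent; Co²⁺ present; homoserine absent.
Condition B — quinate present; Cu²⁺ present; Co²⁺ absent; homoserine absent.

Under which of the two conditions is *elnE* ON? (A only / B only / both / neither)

Condition A:
Quinate is present, so WexA is active.
With repressor WexA bound, *holD* is not transcribed.
So HolD is not produced.
Cu²⁺ is absent, so GorD is active.
Co²⁺ is present, so MorX is active.
With repressor GorD bound, *velC* is not transcribed.
So VelC is not produced.
Homoserine is absent, so MibC is inactive.
No activator is available at the *elnE* promoter, so *elnE* is not transcribed.
→ *elnE* is OFF in A.
Condition B:
Quinate is present, so WexA is active.
With repressor WexA bound, *holD* is not transcribed.
So HolD is not produced.
Cu²⁺ is present, so GorD is inactive.
Co²⁺ is absent, so MorX is inactive.
With no repressor bound, *velC* is transcribed.
So VelC is produced and active.
Homoserine is absent, so MibC is inactive.
Activator VelC is present, so *elnE* is transcribed.
→ *elnE* is ON in B.

B only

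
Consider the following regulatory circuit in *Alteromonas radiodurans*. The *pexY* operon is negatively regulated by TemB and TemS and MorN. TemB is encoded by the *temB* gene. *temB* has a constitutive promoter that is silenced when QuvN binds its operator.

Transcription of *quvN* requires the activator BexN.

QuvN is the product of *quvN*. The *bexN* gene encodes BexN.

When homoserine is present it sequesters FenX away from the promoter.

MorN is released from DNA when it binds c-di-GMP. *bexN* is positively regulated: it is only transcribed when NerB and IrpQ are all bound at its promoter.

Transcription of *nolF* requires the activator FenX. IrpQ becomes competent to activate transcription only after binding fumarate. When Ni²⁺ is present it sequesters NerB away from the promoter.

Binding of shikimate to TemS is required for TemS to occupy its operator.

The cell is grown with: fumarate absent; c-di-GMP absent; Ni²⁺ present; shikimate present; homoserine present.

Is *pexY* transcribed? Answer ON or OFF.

Ni²⁺ is present, so NerB is inactive.
Fumarate is absent, so IrpQ is inactive.
Required activator NerB is absent, so *bexN* is not transcribed.
So BexN is not produced.
Required activator BexN is absent, so *quvN* is not transcribed.
So QuvN is not produced.
With no repressor bound, *temB* is transcribed.
So TemB is produced and active.
Shikimate is present, so TemS is active.
c-di-GMP is absent, so MorN is active.
With repressor TemB bound, *pexY* is not transcribed.

OFF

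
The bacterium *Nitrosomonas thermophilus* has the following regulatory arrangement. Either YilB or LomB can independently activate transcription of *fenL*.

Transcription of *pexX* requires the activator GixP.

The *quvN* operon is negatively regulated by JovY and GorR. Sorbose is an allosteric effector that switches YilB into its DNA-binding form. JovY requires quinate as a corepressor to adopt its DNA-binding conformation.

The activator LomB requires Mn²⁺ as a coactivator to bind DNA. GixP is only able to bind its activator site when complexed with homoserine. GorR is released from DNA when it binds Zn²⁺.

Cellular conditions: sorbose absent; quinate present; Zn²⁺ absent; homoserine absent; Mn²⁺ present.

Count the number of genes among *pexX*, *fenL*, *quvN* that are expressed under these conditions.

Homoserine is absent, so GixP is inactive.
Required activator GixP is absent, so *pexX* is not transcribed.
→ *pexX* is OFF.
Sorbose is absent, so YilB is inactive.
Mn²⁺ is present, so LomB is active.
Activator LomB is present, so *fenL* is transcribed.
→ *fenL* is ON.
Quinate is present, so JovY is active.
Zn²⁺ is absent, so GorR is active.
With repressor JovY bound, *quvN* is not transcribed.
→ *quvN* is OFF.
1 of the 3 genes is transcribed.

1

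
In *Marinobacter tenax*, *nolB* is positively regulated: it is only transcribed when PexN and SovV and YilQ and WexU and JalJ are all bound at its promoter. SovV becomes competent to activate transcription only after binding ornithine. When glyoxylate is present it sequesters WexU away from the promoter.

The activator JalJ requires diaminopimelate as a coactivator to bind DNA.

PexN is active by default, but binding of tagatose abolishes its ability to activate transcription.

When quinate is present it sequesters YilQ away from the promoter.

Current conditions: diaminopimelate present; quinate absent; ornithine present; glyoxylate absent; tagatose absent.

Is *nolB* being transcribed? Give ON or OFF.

Tagatose is absent, so PexN is active.
Ornithine is present, so SovV is active.
Quinate is absent, so YilQ is active.
Glyoxylate is absent, so WexU is active.
Diaminopimelate is present, so JalJ is active.
No repressor is bound and PexN and SovV and YilQ and WexU and JalJ are active, so *nolB* is transcribed.

ON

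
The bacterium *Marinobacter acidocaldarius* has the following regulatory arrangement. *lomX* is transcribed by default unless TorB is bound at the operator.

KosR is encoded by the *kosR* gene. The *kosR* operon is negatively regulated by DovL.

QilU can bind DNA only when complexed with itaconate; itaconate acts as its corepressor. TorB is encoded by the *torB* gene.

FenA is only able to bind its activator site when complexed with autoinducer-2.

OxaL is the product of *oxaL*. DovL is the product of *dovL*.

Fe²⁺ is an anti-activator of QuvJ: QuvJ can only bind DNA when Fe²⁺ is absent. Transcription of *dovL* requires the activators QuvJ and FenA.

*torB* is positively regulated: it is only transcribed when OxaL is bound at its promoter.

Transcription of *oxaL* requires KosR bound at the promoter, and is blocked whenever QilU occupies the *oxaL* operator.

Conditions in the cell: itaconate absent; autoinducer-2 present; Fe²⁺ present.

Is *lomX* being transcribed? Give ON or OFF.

OFF

Fe²⁺ is present, so QuvJ is inactive.
Autoinducer-2 is present, so FenA is active.
Required activator QuvJ is absent, so *dovL* is not transcribed.
So DovL is not produced.
With no repressor bound, *kosR* is transcribed.
So KosR is produced and active.
Itaconate is absent, so QilU is inactive.
No repressor is bound and KosR is active, so *oxaL* is transcribed.
So OxaL is produced and active.
No repressor is bound and OxaL is active, so *torB* is transcribed.
So TorB is produced and active.
With repressor TorB bound, *lomX* is not transcribed.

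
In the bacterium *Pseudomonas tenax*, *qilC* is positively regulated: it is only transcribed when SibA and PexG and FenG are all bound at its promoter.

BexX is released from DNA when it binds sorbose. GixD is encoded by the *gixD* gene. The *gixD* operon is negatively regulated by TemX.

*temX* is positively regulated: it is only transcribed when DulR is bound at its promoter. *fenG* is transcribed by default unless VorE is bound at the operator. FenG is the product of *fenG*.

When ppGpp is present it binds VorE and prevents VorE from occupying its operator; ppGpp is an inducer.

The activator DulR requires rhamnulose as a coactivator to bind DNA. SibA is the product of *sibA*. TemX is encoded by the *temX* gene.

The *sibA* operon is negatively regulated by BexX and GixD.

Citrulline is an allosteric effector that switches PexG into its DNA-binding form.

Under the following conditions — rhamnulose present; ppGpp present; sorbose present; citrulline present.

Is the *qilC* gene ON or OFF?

Sorbose is present, so BexX is inactive.
Rhamnulose is present, so DulR is active.
No repressor is bound and DulR is active, so *temX* is transcribed.
So TemX is produced and active.
With repressor TemX bound, *gixD* is not transcribed.
So GixD is not produced.
With no repressor bound, *sibA* is transcribed.
So SibA is produced and active.
Citrulline is present, so PexG is active.
ppGpp is present, so VorE is inactive.
With no repressor bound, *fenG* is transcribed.
So FenG is produced and active.
No repressor is bound and SibA and PexG and FenG are active, so *qilC* is transcribed.

ON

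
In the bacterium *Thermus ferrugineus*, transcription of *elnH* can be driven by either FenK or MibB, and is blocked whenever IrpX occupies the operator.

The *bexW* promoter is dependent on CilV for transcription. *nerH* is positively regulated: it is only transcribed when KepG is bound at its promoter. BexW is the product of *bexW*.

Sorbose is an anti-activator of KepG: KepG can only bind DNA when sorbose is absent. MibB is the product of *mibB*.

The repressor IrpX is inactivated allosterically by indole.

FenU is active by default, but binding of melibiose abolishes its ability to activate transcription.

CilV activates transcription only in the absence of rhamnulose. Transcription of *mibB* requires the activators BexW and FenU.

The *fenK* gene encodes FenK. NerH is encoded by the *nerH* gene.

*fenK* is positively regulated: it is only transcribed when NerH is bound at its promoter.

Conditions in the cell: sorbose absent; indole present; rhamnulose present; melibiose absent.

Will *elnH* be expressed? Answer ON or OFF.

Indole is present, so IrpX is inactive.
Sorbose is absent, so KepG is active.
No repressor is bound and KepG is active, so *nerH* is transcribed.
So NerH is produced and active.
No repressor is bound and NerH is active, so *fenK* is transcribed.
So FenK is produced and active.
Rhamnulose is present, so CilV is inactive.
Required activator CilV is absent, so *bexW* is not transcribed.
So BexW is not produced.
Melibiose is absent, so FenU is active.
Required activator BexW is absent, so *mibB* is not transcribed.
So MibB is not produced.
Activator FenK is present, so *elnH* is transcribed.

ON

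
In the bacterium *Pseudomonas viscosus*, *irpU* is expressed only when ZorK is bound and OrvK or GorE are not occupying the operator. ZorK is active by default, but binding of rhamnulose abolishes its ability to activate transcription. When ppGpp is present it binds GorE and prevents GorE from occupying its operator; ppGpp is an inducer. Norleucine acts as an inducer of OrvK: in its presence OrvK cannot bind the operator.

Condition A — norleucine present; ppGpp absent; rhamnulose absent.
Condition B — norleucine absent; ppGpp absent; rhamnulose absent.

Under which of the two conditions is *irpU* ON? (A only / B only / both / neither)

neither

Condition A:
Norleucine is present, so OrvK is inactive.
ppGpp is absent, so GorE is active.
Rhamnulose is absent, so ZorK is active.
With repressor GorE bound, *irpU* is not transcribed.
→ *irpU* is OFF in A.
Condition B:
Norleucine is absent, so OrvK is active.
ppGpp is absent, so GorE is active.
Rhamnulose is absent, so ZorK is active.
With repressor OrvK bound, *irpU* is not transcribed.
→ *irpU* is OFF in B.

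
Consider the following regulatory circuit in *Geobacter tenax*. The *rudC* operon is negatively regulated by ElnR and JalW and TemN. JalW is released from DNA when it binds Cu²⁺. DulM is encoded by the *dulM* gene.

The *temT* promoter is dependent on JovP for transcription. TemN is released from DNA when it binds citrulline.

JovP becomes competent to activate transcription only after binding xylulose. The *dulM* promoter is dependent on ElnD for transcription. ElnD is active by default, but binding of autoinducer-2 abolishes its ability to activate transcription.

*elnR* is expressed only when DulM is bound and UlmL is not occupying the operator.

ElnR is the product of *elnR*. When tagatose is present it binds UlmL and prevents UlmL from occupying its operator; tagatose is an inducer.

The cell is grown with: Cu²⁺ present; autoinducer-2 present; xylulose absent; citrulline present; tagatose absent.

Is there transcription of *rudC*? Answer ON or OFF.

Autoinducer-2 is present, so ElnD is inactive.
Required activator ElnD is absent, so *dulM* is not transcribed.
So DulM is not produced.
Tagatose is absent, so UlmL is active.
With repressor UlmL bound, *elnR* is not transcribed.
So ElnR is not produced.
Cu²⁺ is present, so JalW is inactive.
Citrulline is present, so TemN is inactive.
With no repressor bound, *rudC* is transcribed.

ON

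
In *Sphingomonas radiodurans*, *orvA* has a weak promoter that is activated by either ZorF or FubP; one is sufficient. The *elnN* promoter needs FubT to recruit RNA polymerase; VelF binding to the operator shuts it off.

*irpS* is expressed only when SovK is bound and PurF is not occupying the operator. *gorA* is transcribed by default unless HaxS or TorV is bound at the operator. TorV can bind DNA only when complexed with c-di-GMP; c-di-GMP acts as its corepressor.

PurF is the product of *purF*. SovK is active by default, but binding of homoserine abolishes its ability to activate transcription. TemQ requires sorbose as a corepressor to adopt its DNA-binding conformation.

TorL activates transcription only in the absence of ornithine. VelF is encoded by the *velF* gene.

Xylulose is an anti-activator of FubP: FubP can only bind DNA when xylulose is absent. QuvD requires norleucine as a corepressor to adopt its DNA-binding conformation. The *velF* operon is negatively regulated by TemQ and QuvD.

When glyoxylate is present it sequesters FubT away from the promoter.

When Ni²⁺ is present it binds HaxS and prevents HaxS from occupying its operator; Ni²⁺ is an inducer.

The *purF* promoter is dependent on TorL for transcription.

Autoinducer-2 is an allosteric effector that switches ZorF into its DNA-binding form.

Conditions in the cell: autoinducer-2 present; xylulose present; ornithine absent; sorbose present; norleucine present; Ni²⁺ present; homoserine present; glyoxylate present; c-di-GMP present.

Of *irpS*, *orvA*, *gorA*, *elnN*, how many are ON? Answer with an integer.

1

Homoserine is present, so SovK is inactive.
Ornithine is absent, so TorL is active.
No repressor is bound and TorL is active, so *purF* is transcribed.
So PurF is produced and active.
With repressor PurF bound, *irpS* is not transcribed.
→ *irpS* is OFF.
Autoinducer-2 is present, so ZorF is active.
Xylulose is present, so FubP is inactive.
Activator ZorF is present, so *orvA* is transcribed.
→ *orvA* is ON.
Ni²⁺ is present, so HaxS is inactive.
c-di-GMP is present, so TorV is active.
With repressor TorV bound, *gorA* is not transcribed.
→ *gorA* is OFF.
Glyoxylate is present, so FubT is inactive.
Sorbose is present, so TemQ is active.
Norleucine is present, so QuvD is active.
With repressor TemQ bound, *velF* is not transcribed.
So VelF is not produced.
Required activator FubT is absent, so *elnN* is not transcribed.
→ *elnN* is OFF.
1 of the 4 genes is transcribed.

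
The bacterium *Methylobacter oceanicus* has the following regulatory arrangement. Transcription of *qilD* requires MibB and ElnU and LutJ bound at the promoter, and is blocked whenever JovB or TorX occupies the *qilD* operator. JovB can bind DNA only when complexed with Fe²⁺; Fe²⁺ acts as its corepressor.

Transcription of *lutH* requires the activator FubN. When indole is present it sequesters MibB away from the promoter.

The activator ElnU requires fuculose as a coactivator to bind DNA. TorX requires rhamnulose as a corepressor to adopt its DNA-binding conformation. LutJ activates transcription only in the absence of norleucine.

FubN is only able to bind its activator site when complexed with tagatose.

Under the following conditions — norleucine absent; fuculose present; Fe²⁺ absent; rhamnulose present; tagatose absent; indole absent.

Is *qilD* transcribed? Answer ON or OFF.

OFF

Fe²⁺ is absent, so JovB is inactive.
Indole is absent, so MibB is active.
Rhamnulose is present, so TorX is active.
Fuculose is present, so ElnU is active.
Norleucine is absent, so LutJ is active.
With repressor TorX bound, *qilD* is not transcribed.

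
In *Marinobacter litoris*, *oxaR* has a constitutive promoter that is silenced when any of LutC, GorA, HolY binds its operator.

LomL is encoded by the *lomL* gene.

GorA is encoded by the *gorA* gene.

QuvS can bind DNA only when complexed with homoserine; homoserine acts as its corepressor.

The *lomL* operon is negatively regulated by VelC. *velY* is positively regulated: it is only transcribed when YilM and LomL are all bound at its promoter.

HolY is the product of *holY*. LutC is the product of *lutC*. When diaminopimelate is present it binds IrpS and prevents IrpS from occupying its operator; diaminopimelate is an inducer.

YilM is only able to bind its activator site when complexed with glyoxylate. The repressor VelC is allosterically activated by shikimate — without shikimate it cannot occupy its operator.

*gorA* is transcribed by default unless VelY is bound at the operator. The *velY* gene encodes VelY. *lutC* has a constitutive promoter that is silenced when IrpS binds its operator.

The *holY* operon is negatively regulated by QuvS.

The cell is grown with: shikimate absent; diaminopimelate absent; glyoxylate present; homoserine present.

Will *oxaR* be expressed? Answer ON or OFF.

Diaminopimelate is absent, so IrpS is active.
With repressor IrpS bound, *lutC* is not transcribed.
So LutC is not produced.
Glyoxylate is present, so YilM is active.
Shikimate is absent, so VelC is inactive.
With no repressor bound, *lomL* is transcribed.
So LomL is produced and active.
No repressor is bound and YilM and LomL are active, so *velY* is transcribed.
So VelY is produced and active.
With repressor VelY bound, *gorA* is not transcribed.
So GorA is not produced.
Homoserine is present, so QuvS is active.
With repressor QuvS bound, *holY* is not transcribed.
So HolY is not produced.
With no repressor bound, *oxaR* is transcribed.

ON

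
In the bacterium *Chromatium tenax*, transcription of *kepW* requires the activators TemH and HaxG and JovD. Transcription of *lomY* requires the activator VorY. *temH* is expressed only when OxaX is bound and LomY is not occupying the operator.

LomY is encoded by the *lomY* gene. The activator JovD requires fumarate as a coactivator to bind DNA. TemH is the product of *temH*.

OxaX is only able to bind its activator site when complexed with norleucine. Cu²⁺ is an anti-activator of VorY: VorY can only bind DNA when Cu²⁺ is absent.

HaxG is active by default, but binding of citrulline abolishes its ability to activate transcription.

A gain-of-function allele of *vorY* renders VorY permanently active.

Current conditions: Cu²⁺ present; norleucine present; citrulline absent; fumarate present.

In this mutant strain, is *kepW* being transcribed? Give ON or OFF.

OFF

VorY is constitutively active in this strain.
No repressor is bound and VorY is active, so *lomY* is transcribed.
So LomY is produced and active.
Norleucine is present, so OxaX is active.
With repressor LomY bound, *temH* is not transcribed.
So TemH is not produced.
Citrulline is absent, so HaxG is active.
Fumarate is present, so JovD is active.
Required activator TemH is absent, so *kepW* is not transcribed.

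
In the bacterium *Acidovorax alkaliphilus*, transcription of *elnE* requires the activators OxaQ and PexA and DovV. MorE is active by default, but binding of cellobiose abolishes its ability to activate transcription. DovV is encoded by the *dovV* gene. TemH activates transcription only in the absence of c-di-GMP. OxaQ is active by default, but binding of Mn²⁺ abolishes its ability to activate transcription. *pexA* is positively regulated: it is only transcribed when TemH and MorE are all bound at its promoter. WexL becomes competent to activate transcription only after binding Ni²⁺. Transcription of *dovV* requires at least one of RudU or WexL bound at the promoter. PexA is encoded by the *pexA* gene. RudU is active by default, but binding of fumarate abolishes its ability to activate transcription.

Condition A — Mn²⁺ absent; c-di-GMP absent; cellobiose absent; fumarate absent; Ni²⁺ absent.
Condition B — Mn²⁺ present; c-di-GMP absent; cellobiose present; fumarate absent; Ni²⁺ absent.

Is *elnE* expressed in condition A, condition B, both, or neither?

A only

Condition A:
Mn²⁺ is absent, so OxaQ is active.
c-di-GMP is absent, so TemH is active.
Cellobiose is absent, so MorE is active.
No repressor is bound and TemH and MorE are active, so *pexA* is transcribed.
So PexA is produced and active.
Fumarate is absent, so RudU is active.
Ni²⁺ is absent, so WexL is inactive.
Activator RudU is present, so *dovV* is transcribed.
So DovV is produced and active.
No repressor is bound and OxaQ and PexA and DovV are active, so *elnE* is transcribed.
→ *elnE* is ON in A.
Condition B:
Mn²⁺ is present, so OxaQ is inactive.
c-di-GMP is absent, so TemH is active.
Cellobiose is present, so MorE is inactive.
Required activator MorE is absent, so *pexA* is not transcribed.
So PexA is not produced.
Fumarate is absent, so RudU is active.
Ni²⁺ is absent, so WexL is inactive.
Activator RudU is present, so *dovV* is transcribed.
So DovV is produced and active.
Required activator OxaQ is absent, so *elnE* is not transcribed.
→ *elnE* is OFF in B.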